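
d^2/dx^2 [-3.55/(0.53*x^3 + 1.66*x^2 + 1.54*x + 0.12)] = ((11.289*x + 11.786)*(0.53*x^3 + 1.66*x^2 + 1.54*x + 0.12) - 3.55*(1.59*x^2 + 3.32*x + 1.54)*(3.18*x^2 + 6.64*x + 3.08))/(0.53*x^3 + 1.66*x^2 + 1.54*x + 0.12)^3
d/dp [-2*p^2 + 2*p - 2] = 2 - 4*p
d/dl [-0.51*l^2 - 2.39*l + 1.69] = -1.02*l - 2.39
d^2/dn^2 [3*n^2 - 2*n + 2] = 6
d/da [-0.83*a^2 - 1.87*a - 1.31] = -1.66*a - 1.87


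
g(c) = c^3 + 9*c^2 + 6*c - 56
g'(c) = 3*c^2 + 18*c + 6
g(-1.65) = -45.89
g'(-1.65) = -15.53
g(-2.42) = -31.98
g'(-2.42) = -19.99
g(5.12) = 344.87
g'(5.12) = 176.80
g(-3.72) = -5.25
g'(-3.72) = -19.44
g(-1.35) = -50.16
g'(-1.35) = -12.83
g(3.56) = 124.54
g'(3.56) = 108.10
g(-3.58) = -8.02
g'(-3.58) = -19.99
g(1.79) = -10.69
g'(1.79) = 47.83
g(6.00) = 520.00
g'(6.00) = 222.00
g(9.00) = 1456.00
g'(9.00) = 411.00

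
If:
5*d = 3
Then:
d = 3/5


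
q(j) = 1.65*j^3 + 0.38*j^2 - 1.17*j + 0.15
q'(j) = 4.95*j^2 + 0.76*j - 1.17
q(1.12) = 1.63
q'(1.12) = 5.89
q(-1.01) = 0.02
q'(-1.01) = 3.11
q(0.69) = 0.07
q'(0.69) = 1.71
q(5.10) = 222.94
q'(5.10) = 131.46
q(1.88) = 10.26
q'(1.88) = 17.75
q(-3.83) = -82.49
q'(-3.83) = 68.53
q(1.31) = 2.98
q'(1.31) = 8.32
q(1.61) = 6.14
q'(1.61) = 12.88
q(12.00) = 2892.03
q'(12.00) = 720.75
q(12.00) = 2892.03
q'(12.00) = 720.75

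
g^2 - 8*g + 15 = (g - 5)*(g - 3)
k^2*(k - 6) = k^3 - 6*k^2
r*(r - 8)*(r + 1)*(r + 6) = r^4 - r^3 - 50*r^2 - 48*r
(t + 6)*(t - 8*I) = t^2 + 6*t - 8*I*t - 48*I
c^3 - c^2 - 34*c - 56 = (c - 7)*(c + 2)*(c + 4)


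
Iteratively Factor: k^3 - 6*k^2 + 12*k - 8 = (k - 2)*(k^2 - 4*k + 4) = (k - 2)^2*(k - 2)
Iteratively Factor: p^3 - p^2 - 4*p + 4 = (p + 2)*(p^2 - 3*p + 2) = (p - 2)*(p + 2)*(p - 1)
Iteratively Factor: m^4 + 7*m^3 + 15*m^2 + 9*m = (m + 1)*(m^3 + 6*m^2 + 9*m) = (m + 1)*(m + 3)*(m^2 + 3*m) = m*(m + 1)*(m + 3)*(m + 3)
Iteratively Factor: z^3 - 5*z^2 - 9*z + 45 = (z - 5)*(z^2 - 9) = (z - 5)*(z - 3)*(z + 3)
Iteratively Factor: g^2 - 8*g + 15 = (g - 5)*(g - 3)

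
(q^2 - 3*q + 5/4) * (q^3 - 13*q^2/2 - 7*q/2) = q^5 - 19*q^4/2 + 69*q^3/4 + 19*q^2/8 - 35*q/8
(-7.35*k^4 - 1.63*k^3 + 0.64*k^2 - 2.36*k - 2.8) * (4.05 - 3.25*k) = 23.8875*k^5 - 24.47*k^4 - 8.6815*k^3 + 10.262*k^2 - 0.458*k - 11.34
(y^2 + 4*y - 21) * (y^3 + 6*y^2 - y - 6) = y^5 + 10*y^4 + 2*y^3 - 136*y^2 - 3*y + 126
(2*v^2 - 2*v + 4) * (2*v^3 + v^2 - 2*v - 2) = 4*v^5 - 2*v^4 + 2*v^3 + 4*v^2 - 4*v - 8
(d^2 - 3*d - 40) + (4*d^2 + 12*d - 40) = 5*d^2 + 9*d - 80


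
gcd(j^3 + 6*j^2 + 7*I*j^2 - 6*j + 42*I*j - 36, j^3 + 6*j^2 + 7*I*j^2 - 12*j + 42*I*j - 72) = j + 6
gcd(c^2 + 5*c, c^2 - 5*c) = c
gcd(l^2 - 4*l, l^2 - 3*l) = l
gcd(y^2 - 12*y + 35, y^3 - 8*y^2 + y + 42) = y - 7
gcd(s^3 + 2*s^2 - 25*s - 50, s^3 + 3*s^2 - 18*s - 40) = s^2 + 7*s + 10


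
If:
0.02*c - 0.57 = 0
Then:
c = 28.50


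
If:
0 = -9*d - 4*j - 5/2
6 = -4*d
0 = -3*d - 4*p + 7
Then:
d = -3/2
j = 11/4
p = 23/8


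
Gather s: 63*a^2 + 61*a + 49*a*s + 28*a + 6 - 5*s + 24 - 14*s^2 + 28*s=63*a^2 + 89*a - 14*s^2 + s*(49*a + 23) + 30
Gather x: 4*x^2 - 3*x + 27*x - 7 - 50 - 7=4*x^2 + 24*x - 64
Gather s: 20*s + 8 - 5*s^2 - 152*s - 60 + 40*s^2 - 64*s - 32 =35*s^2 - 196*s - 84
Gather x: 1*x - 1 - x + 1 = 0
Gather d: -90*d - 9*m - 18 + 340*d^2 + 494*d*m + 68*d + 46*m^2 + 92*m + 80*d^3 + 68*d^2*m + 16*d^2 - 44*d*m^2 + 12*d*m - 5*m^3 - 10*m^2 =80*d^3 + d^2*(68*m + 356) + d*(-44*m^2 + 506*m - 22) - 5*m^3 + 36*m^2 + 83*m - 18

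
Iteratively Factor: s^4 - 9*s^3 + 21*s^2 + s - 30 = (s - 3)*(s^3 - 6*s^2 + 3*s + 10) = (s - 5)*(s - 3)*(s^2 - s - 2) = (s - 5)*(s - 3)*(s - 2)*(s + 1)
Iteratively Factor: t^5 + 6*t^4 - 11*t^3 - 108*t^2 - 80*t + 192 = (t + 3)*(t^4 + 3*t^3 - 20*t^2 - 48*t + 64) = (t + 3)*(t + 4)*(t^3 - t^2 - 16*t + 16) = (t + 3)*(t + 4)^2*(t^2 - 5*t + 4) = (t - 1)*(t + 3)*(t + 4)^2*(t - 4)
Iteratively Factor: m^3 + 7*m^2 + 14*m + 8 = (m + 4)*(m^2 + 3*m + 2) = (m + 1)*(m + 4)*(m + 2)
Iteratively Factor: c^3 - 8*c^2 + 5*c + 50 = (c + 2)*(c^2 - 10*c + 25) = (c - 5)*(c + 2)*(c - 5)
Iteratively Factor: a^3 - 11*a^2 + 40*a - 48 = (a - 4)*(a^2 - 7*a + 12) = (a - 4)^2*(a - 3)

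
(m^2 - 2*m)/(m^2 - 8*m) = (m - 2)/(m - 8)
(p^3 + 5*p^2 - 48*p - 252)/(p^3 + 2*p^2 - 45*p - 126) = (p + 6)/(p + 3)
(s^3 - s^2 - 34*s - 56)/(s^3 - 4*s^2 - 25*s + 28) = (s + 2)/(s - 1)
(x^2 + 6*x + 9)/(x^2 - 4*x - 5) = (x^2 + 6*x + 9)/(x^2 - 4*x - 5)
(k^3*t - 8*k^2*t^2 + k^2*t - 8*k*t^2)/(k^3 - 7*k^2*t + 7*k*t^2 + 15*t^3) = k*t*(k^2 - 8*k*t + k - 8*t)/(k^3 - 7*k^2*t + 7*k*t^2 + 15*t^3)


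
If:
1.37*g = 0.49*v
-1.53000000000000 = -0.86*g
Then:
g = 1.78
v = 4.97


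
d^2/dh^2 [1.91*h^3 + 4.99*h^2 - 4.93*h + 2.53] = 11.46*h + 9.98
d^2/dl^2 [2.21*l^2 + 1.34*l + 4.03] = 4.42000000000000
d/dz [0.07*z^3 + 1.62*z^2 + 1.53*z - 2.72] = 0.21*z^2 + 3.24*z + 1.53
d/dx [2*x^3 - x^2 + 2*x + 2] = 6*x^2 - 2*x + 2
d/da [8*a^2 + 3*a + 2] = 16*a + 3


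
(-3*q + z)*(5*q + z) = -15*q^2 + 2*q*z + z^2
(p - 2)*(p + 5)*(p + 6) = p^3 + 9*p^2 + 8*p - 60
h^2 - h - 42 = (h - 7)*(h + 6)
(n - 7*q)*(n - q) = n^2 - 8*n*q + 7*q^2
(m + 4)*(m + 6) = m^2 + 10*m + 24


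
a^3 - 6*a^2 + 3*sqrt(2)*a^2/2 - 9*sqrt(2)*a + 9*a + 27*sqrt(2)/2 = (a - 3)^2*(a + 3*sqrt(2)/2)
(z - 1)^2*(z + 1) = z^3 - z^2 - z + 1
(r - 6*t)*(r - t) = r^2 - 7*r*t + 6*t^2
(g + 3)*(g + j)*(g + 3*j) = g^3 + 4*g^2*j + 3*g^2 + 3*g*j^2 + 12*g*j + 9*j^2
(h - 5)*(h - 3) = h^2 - 8*h + 15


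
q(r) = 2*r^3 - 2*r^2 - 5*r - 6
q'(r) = 6*r^2 - 4*r - 5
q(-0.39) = -4.47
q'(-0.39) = -2.53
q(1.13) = -11.32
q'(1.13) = -1.86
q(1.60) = -10.93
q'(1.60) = 3.96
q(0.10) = -6.52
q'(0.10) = -5.34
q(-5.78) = -430.12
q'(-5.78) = 218.57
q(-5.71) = -415.00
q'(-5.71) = 213.46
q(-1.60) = -11.31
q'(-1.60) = 16.76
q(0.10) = -6.52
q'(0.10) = -5.34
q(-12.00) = -3690.00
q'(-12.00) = 907.00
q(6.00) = 324.00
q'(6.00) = 187.00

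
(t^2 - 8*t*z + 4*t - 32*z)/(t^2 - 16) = (t - 8*z)/(t - 4)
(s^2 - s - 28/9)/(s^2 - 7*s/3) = (s + 4/3)/s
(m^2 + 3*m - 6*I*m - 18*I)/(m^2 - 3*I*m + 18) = (m + 3)/(m + 3*I)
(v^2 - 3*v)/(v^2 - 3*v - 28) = v*(3 - v)/(-v^2 + 3*v + 28)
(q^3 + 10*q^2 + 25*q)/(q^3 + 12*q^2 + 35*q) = (q + 5)/(q + 7)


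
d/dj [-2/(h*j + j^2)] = 2*(h + 2*j)/(j^2*(h + j)^2)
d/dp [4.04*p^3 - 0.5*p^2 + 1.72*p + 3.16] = 12.12*p^2 - 1.0*p + 1.72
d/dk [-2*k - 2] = -2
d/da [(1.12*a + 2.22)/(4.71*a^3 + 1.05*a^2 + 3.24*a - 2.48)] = (5.2752*a^3 + 1.176*a^2 + 3.6288*a - (1.12*a + 2.22)*(14.13*a^2 + 2.1*a + 3.24) - 2.7776)/(4.71*a^3 + 1.05*a^2 + 3.24*a - 2.48)^2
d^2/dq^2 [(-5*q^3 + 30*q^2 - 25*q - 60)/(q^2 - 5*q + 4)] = 40/(q^3 - 3*q^2 + 3*q - 1)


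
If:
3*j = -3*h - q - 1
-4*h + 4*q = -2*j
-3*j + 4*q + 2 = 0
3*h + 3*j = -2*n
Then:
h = -1/3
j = 2/15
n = 3/10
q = -2/5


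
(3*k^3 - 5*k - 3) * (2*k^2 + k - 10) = 6*k^5 + 3*k^4 - 40*k^3 - 11*k^2 + 47*k + 30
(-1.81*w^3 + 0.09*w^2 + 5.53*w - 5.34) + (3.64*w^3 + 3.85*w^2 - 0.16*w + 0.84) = 1.83*w^3 + 3.94*w^2 + 5.37*w - 4.5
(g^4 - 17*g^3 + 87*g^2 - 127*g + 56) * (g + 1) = g^5 - 16*g^4 + 70*g^3 - 40*g^2 - 71*g + 56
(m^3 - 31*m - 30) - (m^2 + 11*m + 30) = m^3 - m^2 - 42*m - 60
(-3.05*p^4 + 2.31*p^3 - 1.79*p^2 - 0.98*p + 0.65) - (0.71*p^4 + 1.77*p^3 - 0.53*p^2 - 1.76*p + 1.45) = -3.76*p^4 + 0.54*p^3 - 1.26*p^2 + 0.78*p - 0.8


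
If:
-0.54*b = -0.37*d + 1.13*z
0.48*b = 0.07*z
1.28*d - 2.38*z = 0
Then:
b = 0.00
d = 0.00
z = 0.00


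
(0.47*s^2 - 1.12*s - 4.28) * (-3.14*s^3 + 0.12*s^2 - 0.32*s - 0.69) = -1.4758*s^5 + 3.5732*s^4 + 13.1544*s^3 - 0.4795*s^2 + 2.1424*s + 2.9532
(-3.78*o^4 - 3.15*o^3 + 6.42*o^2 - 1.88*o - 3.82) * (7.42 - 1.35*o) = 5.103*o^5 - 23.7951*o^4 - 32.04*o^3 + 50.1744*o^2 - 8.7926*o - 28.3444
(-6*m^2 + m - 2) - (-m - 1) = -6*m^2 + 2*m - 1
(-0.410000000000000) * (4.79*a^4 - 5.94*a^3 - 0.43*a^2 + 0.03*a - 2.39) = -1.9639*a^4 + 2.4354*a^3 + 0.1763*a^2 - 0.0123*a + 0.9799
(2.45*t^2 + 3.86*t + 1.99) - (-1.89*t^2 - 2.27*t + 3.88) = 4.34*t^2 + 6.13*t - 1.89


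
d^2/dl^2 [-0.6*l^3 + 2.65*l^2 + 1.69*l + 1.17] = 5.3 - 3.6*l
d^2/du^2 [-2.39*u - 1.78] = 0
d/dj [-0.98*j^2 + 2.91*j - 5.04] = 2.91 - 1.96*j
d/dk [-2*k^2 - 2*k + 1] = -4*k - 2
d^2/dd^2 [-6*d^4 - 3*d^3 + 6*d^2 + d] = -72*d^2 - 18*d + 12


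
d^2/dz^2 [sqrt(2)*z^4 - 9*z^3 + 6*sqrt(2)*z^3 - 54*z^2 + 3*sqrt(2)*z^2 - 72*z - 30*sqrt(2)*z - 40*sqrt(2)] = 12*sqrt(2)*z^2 - 54*z + 36*sqrt(2)*z - 108 + 6*sqrt(2)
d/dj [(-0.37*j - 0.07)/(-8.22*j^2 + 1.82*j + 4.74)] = (3.0414*j^2 - 0.6734*j - (0.37*j + 0.07)*(16.44*j - 1.82) - 1.7538)/(-8.22*j^2 + 1.82*j + 4.74)^2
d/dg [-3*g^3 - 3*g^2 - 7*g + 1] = -9*g^2 - 6*g - 7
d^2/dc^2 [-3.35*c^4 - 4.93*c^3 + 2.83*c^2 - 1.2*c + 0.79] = -40.2*c^2 - 29.58*c + 5.66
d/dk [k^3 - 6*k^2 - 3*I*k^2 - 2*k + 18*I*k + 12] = 3*k^2 - 12*k - 6*I*k - 2 + 18*I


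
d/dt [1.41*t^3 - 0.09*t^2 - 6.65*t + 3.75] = 4.23*t^2 - 0.18*t - 6.65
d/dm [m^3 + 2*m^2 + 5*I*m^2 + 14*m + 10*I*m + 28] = 3*m^2 + m*(4 + 10*I) + 14 + 10*I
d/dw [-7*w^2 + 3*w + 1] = 3 - 14*w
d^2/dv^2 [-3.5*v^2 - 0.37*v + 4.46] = -7.00000000000000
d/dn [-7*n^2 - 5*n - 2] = -14*n - 5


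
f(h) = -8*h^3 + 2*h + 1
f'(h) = 2 - 24*h^2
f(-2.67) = 147.93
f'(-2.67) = -169.09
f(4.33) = -639.80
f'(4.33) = -447.97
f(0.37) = 1.33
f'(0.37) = -1.29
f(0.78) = -1.24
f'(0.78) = -12.60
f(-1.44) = 22.01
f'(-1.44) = -47.77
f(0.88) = -2.69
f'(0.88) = -16.59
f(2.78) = -165.32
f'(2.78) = -183.48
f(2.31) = -92.99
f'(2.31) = -126.07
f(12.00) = -13799.00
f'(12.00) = -3454.00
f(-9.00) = 5815.00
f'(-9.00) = -1942.00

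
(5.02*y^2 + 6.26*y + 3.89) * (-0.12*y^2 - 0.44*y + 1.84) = -0.6024*y^4 - 2.96*y^3 + 6.0156*y^2 + 9.8068*y + 7.1576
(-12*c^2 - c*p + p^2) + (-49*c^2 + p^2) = -61*c^2 - c*p + 2*p^2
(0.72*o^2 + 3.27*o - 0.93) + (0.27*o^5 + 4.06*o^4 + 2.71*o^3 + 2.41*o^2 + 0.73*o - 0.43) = 0.27*o^5 + 4.06*o^4 + 2.71*o^3 + 3.13*o^2 + 4.0*o - 1.36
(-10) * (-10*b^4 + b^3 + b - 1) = 100*b^4 - 10*b^3 - 10*b + 10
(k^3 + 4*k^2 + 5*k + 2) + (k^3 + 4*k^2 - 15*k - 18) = 2*k^3 + 8*k^2 - 10*k - 16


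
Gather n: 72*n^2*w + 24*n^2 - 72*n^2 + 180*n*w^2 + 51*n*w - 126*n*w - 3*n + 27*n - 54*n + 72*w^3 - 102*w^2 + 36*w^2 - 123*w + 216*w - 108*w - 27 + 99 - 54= n^2*(72*w - 48) + n*(180*w^2 - 75*w - 30) + 72*w^3 - 66*w^2 - 15*w + 18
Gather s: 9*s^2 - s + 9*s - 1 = 9*s^2 + 8*s - 1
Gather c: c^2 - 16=c^2 - 16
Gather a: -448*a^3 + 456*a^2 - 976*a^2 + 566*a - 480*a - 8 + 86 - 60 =-448*a^3 - 520*a^2 + 86*a + 18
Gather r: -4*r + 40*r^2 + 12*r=40*r^2 + 8*r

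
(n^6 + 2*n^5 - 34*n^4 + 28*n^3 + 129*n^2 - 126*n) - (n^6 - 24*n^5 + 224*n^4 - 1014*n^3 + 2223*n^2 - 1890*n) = 26*n^5 - 258*n^4 + 1042*n^3 - 2094*n^2 + 1764*n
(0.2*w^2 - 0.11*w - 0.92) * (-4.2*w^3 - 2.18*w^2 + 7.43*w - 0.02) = -0.84*w^5 + 0.026*w^4 + 5.5898*w^3 + 1.1843*w^2 - 6.8334*w + 0.0184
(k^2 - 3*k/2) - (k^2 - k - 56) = 56 - k/2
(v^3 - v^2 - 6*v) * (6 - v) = -v^4 + 7*v^3 - 36*v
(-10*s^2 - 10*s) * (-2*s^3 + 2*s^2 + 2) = 20*s^5 - 20*s^3 - 20*s^2 - 20*s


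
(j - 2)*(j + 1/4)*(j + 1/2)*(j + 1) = j^4 - j^3/4 - 21*j^2/8 - 13*j/8 - 1/4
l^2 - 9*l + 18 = (l - 6)*(l - 3)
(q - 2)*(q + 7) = q^2 + 5*q - 14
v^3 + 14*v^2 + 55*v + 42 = (v + 1)*(v + 6)*(v + 7)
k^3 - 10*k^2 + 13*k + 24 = (k - 8)*(k - 3)*(k + 1)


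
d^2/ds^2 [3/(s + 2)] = 6/(s + 2)^3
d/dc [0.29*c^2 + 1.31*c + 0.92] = 0.58*c + 1.31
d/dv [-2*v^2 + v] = 1 - 4*v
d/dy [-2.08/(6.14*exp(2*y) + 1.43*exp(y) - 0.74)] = (25.5424*exp(y) + 2.9744)*exp(y)/(6.14*exp(2*y) + 1.43*exp(y) - 0.74)^2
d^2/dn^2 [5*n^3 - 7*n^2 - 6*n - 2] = 30*n - 14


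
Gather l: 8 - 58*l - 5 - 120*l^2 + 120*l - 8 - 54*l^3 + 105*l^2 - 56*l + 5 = -54*l^3 - 15*l^2 + 6*l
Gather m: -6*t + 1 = 1 - 6*t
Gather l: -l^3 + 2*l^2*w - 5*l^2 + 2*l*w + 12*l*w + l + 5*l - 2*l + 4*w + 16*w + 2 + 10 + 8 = -l^3 + l^2*(2*w - 5) + l*(14*w + 4) + 20*w + 20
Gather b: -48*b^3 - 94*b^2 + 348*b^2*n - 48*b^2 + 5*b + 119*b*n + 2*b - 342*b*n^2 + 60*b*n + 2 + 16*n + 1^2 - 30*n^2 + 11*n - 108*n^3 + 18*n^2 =-48*b^3 + b^2*(348*n - 142) + b*(-342*n^2 + 179*n + 7) - 108*n^3 - 12*n^2 + 27*n + 3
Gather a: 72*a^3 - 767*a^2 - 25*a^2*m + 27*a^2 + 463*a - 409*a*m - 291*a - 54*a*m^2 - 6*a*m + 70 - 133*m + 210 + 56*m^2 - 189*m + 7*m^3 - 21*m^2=72*a^3 + a^2*(-25*m - 740) + a*(-54*m^2 - 415*m + 172) + 7*m^3 + 35*m^2 - 322*m + 280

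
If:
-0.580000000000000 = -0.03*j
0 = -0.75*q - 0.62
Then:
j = 19.33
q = -0.83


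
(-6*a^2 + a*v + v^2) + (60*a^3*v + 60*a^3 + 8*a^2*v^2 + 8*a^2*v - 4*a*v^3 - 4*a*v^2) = 60*a^3*v + 60*a^3 + 8*a^2*v^2 + 8*a^2*v - 6*a^2 - 4*a*v^3 - 4*a*v^2 + a*v + v^2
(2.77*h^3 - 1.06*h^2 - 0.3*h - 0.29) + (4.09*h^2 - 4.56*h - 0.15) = 2.77*h^3 + 3.03*h^2 - 4.86*h - 0.44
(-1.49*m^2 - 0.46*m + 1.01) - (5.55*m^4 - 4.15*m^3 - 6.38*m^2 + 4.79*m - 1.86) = -5.55*m^4 + 4.15*m^3 + 4.89*m^2 - 5.25*m + 2.87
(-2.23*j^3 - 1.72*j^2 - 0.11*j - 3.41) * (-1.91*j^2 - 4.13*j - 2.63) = 4.2593*j^5 + 12.4951*j^4 + 13.1786*j^3 + 11.491*j^2 + 14.3726*j + 8.9683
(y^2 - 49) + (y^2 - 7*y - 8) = 2*y^2 - 7*y - 57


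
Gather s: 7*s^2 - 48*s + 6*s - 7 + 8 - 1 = 7*s^2 - 42*s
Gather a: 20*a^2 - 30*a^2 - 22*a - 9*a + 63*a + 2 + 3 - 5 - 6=-10*a^2 + 32*a - 6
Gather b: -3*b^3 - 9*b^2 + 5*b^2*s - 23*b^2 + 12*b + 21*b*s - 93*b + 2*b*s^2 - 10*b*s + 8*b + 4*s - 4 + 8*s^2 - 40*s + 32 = -3*b^3 + b^2*(5*s - 32) + b*(2*s^2 + 11*s - 73) + 8*s^2 - 36*s + 28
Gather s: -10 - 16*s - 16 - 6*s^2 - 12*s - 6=-6*s^2 - 28*s - 32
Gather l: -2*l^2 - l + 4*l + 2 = -2*l^2 + 3*l + 2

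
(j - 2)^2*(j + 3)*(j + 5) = j^4 + 4*j^3 - 13*j^2 - 28*j + 60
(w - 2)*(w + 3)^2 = w^3 + 4*w^2 - 3*w - 18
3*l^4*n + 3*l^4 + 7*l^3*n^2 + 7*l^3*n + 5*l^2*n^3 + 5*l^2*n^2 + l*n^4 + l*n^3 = (l + n)^2*(3*l + n)*(l*n + l)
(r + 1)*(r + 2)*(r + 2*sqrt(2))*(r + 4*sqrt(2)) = r^4 + 3*r^3 + 6*sqrt(2)*r^3 + 18*r^2 + 18*sqrt(2)*r^2 + 12*sqrt(2)*r + 48*r + 32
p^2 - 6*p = p*(p - 6)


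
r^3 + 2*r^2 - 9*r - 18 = (r - 3)*(r + 2)*(r + 3)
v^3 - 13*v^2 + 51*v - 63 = (v - 7)*(v - 3)^2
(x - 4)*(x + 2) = x^2 - 2*x - 8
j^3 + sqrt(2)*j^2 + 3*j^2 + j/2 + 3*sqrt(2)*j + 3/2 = (j + 3)*(j + sqrt(2)/2)^2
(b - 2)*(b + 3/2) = b^2 - b/2 - 3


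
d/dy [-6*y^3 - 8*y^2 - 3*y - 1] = -18*y^2 - 16*y - 3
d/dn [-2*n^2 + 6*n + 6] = 6 - 4*n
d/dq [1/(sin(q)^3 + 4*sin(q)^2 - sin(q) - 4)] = (-3*sin(q)^2 - 8*sin(q) + 1)/((sin(q) + 4)^2*cos(q)^3)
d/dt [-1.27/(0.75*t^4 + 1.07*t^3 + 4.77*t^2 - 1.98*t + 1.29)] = (3.81*t^3 + 4.0767*t^2 + 12.1158*t - 2.5146)/(0.75*t^4 + 1.07*t^3 + 4.77*t^2 - 1.98*t + 1.29)^2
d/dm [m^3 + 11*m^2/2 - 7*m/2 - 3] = 3*m^2 + 11*m - 7/2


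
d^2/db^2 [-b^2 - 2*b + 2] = -2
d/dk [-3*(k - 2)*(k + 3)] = -6*k - 3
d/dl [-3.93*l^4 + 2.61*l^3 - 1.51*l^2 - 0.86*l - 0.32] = -15.72*l^3 + 7.83*l^2 - 3.02*l - 0.86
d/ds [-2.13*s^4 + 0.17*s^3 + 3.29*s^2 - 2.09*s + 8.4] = -8.52*s^3 + 0.51*s^2 + 6.58*s - 2.09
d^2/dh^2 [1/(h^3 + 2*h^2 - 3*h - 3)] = 2*(-(3*h + 2)*(h^3 + 2*h^2 - 3*h - 3) + (3*h^2 + 4*h - 3)^2)/(h^3 + 2*h^2 - 3*h - 3)^3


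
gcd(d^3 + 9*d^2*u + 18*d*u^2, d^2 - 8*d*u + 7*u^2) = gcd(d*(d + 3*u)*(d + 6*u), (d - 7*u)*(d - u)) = 1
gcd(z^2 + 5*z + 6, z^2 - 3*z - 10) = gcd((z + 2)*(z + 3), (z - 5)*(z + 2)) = z + 2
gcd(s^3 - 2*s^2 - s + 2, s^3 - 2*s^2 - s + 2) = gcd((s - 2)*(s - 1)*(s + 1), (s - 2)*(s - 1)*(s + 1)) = s^3 - 2*s^2 - s + 2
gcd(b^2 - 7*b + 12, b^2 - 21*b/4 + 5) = b - 4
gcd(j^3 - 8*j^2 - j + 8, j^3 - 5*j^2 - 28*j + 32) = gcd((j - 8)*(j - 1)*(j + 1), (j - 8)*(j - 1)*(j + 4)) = j^2 - 9*j + 8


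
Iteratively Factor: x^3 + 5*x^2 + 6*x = (x + 2)*(x^2 + 3*x) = x*(x + 2)*(x + 3)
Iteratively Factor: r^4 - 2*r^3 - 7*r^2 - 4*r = (r + 1)*(r^3 - 3*r^2 - 4*r) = r*(r + 1)*(r^2 - 3*r - 4) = r*(r - 4)*(r + 1)*(r + 1)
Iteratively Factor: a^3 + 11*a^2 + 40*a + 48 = (a + 3)*(a^2 + 8*a + 16) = (a + 3)*(a + 4)*(a + 4)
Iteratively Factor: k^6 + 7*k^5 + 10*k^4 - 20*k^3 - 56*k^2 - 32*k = (k + 1)*(k^5 + 6*k^4 + 4*k^3 - 24*k^2 - 32*k) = (k - 2)*(k + 1)*(k^4 + 8*k^3 + 20*k^2 + 16*k) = (k - 2)*(k + 1)*(k + 2)*(k^3 + 6*k^2 + 8*k) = (k - 2)*(k + 1)*(k + 2)^2*(k^2 + 4*k) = (k - 2)*(k + 1)*(k + 2)^2*(k + 4)*(k)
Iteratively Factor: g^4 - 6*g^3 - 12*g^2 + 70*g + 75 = (g - 5)*(g^3 - g^2 - 17*g - 15) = (g - 5)*(g + 1)*(g^2 - 2*g - 15) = (g - 5)*(g + 1)*(g + 3)*(g - 5)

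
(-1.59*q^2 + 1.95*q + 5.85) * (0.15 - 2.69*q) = 4.2771*q^3 - 5.484*q^2 - 15.444*q + 0.8775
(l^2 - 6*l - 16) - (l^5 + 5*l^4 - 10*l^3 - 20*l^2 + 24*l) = -l^5 - 5*l^4 + 10*l^3 + 21*l^2 - 30*l - 16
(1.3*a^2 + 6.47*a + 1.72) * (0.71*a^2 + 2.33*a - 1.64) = 0.923*a^4 + 7.6227*a^3 + 14.1643*a^2 - 6.6032*a - 2.8208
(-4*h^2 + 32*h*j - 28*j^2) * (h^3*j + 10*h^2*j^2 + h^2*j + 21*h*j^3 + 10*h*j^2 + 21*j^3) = -4*h^5*j - 8*h^4*j^2 - 4*h^4*j + 208*h^3*j^3 - 8*h^3*j^2 + 392*h^2*j^4 + 208*h^2*j^3 - 588*h*j^5 + 392*h*j^4 - 588*j^5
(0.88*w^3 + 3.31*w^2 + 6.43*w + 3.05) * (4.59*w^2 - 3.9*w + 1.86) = 4.0392*w^5 + 11.7609*w^4 + 18.2415*w^3 - 4.9209*w^2 + 0.0648*w + 5.673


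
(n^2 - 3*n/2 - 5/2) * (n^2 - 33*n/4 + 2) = n^4 - 39*n^3/4 + 95*n^2/8 + 141*n/8 - 5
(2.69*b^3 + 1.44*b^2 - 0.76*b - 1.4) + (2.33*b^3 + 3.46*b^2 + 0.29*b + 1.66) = 5.02*b^3 + 4.9*b^2 - 0.47*b + 0.26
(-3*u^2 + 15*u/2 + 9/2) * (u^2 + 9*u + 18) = -3*u^4 - 39*u^3/2 + 18*u^2 + 351*u/2 + 81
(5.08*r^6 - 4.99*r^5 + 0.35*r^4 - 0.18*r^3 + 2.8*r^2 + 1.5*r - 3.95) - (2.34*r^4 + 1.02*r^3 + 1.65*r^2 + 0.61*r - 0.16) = 5.08*r^6 - 4.99*r^5 - 1.99*r^4 - 1.2*r^3 + 1.15*r^2 + 0.89*r - 3.79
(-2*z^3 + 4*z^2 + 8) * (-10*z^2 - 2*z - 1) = 20*z^5 - 36*z^4 - 6*z^3 - 84*z^2 - 16*z - 8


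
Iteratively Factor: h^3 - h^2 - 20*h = (h)*(h^2 - h - 20) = h*(h - 5)*(h + 4)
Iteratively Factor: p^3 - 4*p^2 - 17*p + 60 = (p - 3)*(p^2 - p - 20) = (p - 5)*(p - 3)*(p + 4)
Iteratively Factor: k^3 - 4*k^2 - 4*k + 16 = (k - 2)*(k^2 - 2*k - 8) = (k - 4)*(k - 2)*(k + 2)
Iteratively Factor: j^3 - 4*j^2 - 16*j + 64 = (j + 4)*(j^2 - 8*j + 16) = (j - 4)*(j + 4)*(j - 4)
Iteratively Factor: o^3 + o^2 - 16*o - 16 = (o + 4)*(o^2 - 3*o - 4) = (o + 1)*(o + 4)*(o - 4)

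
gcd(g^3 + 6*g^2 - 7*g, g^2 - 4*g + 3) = g - 1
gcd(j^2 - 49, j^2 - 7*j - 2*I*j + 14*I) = j - 7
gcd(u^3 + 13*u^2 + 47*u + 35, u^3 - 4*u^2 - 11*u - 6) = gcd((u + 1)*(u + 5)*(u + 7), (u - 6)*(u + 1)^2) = u + 1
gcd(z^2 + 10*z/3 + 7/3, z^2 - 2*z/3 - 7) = z + 7/3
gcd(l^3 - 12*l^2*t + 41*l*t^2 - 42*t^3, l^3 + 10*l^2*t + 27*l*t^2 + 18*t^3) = 1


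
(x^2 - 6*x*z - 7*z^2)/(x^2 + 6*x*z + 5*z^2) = (x - 7*z)/(x + 5*z)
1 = 1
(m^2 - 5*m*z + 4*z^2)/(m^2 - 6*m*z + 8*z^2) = (-m + z)/(-m + 2*z)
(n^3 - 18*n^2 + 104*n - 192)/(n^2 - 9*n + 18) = (n^2 - 12*n + 32)/(n - 3)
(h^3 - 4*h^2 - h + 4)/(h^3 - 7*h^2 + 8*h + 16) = (h - 1)/(h - 4)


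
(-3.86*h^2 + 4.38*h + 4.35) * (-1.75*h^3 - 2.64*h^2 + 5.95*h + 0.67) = 6.755*h^5 + 2.5254*h^4 - 42.1427*h^3 + 11.9908*h^2 + 28.8171*h + 2.9145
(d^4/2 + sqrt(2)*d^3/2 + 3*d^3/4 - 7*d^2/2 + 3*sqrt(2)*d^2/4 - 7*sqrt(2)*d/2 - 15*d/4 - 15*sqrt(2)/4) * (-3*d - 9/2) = -3*d^5/2 - 9*d^4/2 - 3*sqrt(2)*d^4/2 - 9*sqrt(2)*d^3/2 + 57*d^3/8 + 57*sqrt(2)*d^2/8 + 27*d^2 + 135*d/8 + 27*sqrt(2)*d + 135*sqrt(2)/8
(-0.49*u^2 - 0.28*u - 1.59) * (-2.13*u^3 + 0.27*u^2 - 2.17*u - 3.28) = 1.0437*u^5 + 0.4641*u^4 + 4.3744*u^3 + 1.7855*u^2 + 4.3687*u + 5.2152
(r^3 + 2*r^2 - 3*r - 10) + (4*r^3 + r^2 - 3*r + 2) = 5*r^3 + 3*r^2 - 6*r - 8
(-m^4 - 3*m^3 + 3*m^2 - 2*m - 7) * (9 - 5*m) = 5*m^5 + 6*m^4 - 42*m^3 + 37*m^2 + 17*m - 63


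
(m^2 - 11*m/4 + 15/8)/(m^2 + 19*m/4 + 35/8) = (8*m^2 - 22*m + 15)/(8*m^2 + 38*m + 35)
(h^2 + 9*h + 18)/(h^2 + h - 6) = (h + 6)/(h - 2)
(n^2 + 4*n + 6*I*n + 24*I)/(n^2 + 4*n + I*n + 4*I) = (n + 6*I)/(n + I)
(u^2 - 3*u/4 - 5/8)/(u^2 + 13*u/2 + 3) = (u - 5/4)/(u + 6)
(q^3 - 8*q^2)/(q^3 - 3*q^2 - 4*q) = q*(8 - q)/(-q^2 + 3*q + 4)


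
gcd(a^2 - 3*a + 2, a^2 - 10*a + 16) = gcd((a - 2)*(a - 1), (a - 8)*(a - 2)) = a - 2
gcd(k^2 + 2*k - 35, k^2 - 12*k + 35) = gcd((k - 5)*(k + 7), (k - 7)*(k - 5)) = k - 5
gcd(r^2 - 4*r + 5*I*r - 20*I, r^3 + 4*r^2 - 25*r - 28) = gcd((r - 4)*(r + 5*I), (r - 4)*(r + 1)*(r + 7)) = r - 4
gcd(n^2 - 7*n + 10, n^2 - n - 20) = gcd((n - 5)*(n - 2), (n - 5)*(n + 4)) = n - 5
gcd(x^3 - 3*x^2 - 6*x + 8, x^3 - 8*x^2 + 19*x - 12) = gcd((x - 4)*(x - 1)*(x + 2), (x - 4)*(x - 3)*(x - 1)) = x^2 - 5*x + 4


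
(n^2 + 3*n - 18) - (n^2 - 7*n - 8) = 10*n - 10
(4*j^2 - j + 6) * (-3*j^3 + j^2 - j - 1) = -12*j^5 + 7*j^4 - 23*j^3 + 3*j^2 - 5*j - 6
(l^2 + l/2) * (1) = l^2 + l/2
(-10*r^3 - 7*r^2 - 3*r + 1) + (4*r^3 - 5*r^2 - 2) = -6*r^3 - 12*r^2 - 3*r - 1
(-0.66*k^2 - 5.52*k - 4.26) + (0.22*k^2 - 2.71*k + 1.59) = -0.44*k^2 - 8.23*k - 2.67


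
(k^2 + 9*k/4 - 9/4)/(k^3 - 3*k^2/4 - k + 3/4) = (k + 3)/(k^2 - 1)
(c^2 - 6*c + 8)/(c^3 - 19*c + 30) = (c - 4)/(c^2 + 2*c - 15)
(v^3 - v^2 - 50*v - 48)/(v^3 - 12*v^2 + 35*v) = (v^3 - v^2 - 50*v - 48)/(v*(v^2 - 12*v + 35))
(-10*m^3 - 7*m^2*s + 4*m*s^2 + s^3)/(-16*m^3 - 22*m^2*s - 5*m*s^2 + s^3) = (-10*m^2 + 3*m*s + s^2)/(-16*m^2 - 6*m*s + s^2)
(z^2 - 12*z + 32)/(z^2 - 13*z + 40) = (z - 4)/(z - 5)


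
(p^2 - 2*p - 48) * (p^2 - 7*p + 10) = p^4 - 9*p^3 - 24*p^2 + 316*p - 480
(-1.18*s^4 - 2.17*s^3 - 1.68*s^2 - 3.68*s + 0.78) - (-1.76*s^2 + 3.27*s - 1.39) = -1.18*s^4 - 2.17*s^3 + 0.0800000000000001*s^2 - 6.95*s + 2.17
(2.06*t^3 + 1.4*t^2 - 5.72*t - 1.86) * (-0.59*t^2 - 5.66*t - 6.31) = -1.2154*t^5 - 12.4856*t^4 - 17.5478*t^3 + 24.6386*t^2 + 46.6208*t + 11.7366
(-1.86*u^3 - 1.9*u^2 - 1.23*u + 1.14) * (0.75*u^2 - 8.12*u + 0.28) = -1.395*u^5 + 13.6782*u^4 + 13.9847*u^3 + 10.3106*u^2 - 9.6012*u + 0.3192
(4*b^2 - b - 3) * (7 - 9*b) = -36*b^3 + 37*b^2 + 20*b - 21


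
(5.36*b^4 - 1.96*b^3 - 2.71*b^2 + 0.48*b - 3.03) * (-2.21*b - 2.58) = -11.8456*b^5 - 9.4972*b^4 + 11.0459*b^3 + 5.931*b^2 + 5.4579*b + 7.8174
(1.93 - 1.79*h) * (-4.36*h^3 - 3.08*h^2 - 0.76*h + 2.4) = 7.8044*h^4 - 2.9016*h^3 - 4.584*h^2 - 5.7628*h + 4.632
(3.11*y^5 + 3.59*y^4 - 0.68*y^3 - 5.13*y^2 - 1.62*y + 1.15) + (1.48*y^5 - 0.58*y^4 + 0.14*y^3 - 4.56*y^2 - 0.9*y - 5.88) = 4.59*y^5 + 3.01*y^4 - 0.54*y^3 - 9.69*y^2 - 2.52*y - 4.73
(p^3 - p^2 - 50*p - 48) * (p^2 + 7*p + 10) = p^5 + 6*p^4 - 47*p^3 - 408*p^2 - 836*p - 480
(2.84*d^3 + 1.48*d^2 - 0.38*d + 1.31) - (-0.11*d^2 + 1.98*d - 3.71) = 2.84*d^3 + 1.59*d^2 - 2.36*d + 5.02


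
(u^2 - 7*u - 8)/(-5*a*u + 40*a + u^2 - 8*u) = (u + 1)/(-5*a + u)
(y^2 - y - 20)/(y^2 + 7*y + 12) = (y - 5)/(y + 3)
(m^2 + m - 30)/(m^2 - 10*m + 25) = (m + 6)/(m - 5)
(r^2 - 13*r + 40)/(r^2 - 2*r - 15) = (r - 8)/(r + 3)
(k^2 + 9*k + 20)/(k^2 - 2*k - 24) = (k + 5)/(k - 6)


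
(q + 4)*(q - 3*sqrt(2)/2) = q^2 - 3*sqrt(2)*q/2 + 4*q - 6*sqrt(2)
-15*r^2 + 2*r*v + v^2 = (-3*r + v)*(5*r + v)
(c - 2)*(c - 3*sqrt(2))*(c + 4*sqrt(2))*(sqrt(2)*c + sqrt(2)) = sqrt(2)*c^4 - sqrt(2)*c^3 + 2*c^3 - 26*sqrt(2)*c^2 - 2*c^2 - 4*c + 24*sqrt(2)*c + 48*sqrt(2)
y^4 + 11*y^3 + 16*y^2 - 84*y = y*(y - 2)*(y + 6)*(y + 7)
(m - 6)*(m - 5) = m^2 - 11*m + 30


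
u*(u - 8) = u^2 - 8*u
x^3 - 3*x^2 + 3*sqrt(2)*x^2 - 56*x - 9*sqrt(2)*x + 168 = (x - 3)*(x - 4*sqrt(2))*(x + 7*sqrt(2))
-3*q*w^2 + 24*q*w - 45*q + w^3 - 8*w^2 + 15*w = (-3*q + w)*(w - 5)*(w - 3)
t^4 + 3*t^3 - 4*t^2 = t^2*(t - 1)*(t + 4)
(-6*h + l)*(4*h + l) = -24*h^2 - 2*h*l + l^2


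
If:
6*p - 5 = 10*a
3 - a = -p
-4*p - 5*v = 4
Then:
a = -23/4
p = -35/4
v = 31/5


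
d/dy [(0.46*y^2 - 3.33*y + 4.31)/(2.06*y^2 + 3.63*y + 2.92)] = (8.5296*y^2 - 15.0708*y - 25.3689)/(4.2436*y^4 + 14.9556*y^3 + 25.2073*y^2 + 21.1992*y + 8.5264)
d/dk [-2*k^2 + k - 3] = 1 - 4*k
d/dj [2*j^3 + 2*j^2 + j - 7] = 6*j^2 + 4*j + 1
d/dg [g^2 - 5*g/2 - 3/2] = 2*g - 5/2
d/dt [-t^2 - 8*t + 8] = -2*t - 8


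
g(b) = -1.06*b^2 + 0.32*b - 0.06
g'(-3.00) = 6.68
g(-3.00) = -10.56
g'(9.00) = -18.76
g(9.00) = -83.04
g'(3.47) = -7.04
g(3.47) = -11.71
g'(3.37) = -6.82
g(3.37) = -11.02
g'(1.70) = -3.28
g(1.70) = -2.58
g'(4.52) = -9.26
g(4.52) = -20.27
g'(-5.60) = 12.19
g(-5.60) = -35.09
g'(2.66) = -5.32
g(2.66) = -6.71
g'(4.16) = -8.50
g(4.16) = -17.07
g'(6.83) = -14.16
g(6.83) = -47.32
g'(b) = 0.32 - 2.12*b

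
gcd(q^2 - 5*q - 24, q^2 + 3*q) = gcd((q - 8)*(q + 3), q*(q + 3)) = q + 3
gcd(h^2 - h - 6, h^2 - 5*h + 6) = h - 3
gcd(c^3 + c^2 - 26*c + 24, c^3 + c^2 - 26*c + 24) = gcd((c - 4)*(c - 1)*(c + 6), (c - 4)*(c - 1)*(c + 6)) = c^3 + c^2 - 26*c + 24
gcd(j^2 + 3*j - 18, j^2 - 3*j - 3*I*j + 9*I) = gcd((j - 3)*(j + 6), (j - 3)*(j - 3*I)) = j - 3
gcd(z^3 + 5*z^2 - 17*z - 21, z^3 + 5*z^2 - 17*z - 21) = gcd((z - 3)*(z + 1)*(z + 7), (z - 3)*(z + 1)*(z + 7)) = z^3 + 5*z^2 - 17*z - 21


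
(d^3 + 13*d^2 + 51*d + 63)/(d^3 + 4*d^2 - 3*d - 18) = (d + 7)/(d - 2)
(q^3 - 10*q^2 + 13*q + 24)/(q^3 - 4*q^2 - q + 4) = (q^2 - 11*q + 24)/(q^2 - 5*q + 4)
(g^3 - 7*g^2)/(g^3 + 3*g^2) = (g - 7)/(g + 3)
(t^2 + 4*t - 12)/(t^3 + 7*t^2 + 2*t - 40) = (t + 6)/(t^2 + 9*t + 20)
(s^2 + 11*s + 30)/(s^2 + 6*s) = (s + 5)/s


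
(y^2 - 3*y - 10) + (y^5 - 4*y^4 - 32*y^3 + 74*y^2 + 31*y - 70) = y^5 - 4*y^4 - 32*y^3 + 75*y^2 + 28*y - 80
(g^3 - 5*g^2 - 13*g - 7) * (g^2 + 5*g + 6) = g^5 - 32*g^3 - 102*g^2 - 113*g - 42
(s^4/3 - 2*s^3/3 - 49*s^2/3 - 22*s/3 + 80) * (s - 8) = s^5/3 - 10*s^4/3 - 11*s^3 + 370*s^2/3 + 416*s/3 - 640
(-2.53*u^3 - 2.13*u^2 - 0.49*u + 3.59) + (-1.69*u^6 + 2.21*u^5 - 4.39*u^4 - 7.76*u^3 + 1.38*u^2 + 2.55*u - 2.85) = -1.69*u^6 + 2.21*u^5 - 4.39*u^4 - 10.29*u^3 - 0.75*u^2 + 2.06*u + 0.74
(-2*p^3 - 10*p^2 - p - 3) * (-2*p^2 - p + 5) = 4*p^5 + 22*p^4 + 2*p^3 - 43*p^2 - 2*p - 15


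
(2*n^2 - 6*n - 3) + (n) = 2*n^2 - 5*n - 3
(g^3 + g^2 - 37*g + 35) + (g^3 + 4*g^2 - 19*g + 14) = 2*g^3 + 5*g^2 - 56*g + 49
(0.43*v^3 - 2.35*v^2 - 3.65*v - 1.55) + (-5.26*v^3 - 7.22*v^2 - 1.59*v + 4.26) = -4.83*v^3 - 9.57*v^2 - 5.24*v + 2.71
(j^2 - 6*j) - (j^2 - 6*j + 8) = -8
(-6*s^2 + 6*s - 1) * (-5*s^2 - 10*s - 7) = 30*s^4 + 30*s^3 - 13*s^2 - 32*s + 7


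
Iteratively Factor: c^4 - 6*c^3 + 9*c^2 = (c)*(c^3 - 6*c^2 + 9*c) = c*(c - 3)*(c^2 - 3*c) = c^2*(c - 3)*(c - 3)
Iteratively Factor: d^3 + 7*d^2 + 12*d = (d + 4)*(d^2 + 3*d) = d*(d + 4)*(d + 3)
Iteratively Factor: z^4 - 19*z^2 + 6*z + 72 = (z + 2)*(z^3 - 2*z^2 - 15*z + 36) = (z + 2)*(z + 4)*(z^2 - 6*z + 9) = (z - 3)*(z + 2)*(z + 4)*(z - 3)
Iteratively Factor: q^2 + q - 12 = (q + 4)*(q - 3)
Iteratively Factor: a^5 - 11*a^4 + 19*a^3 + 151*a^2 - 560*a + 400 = (a - 5)*(a^4 - 6*a^3 - 11*a^2 + 96*a - 80) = (a - 5)*(a + 4)*(a^3 - 10*a^2 + 29*a - 20) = (a - 5)*(a - 1)*(a + 4)*(a^2 - 9*a + 20) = (a - 5)*(a - 4)*(a - 1)*(a + 4)*(a - 5)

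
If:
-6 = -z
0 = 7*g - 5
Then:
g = 5/7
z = 6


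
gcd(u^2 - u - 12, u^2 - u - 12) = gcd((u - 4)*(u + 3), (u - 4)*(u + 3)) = u^2 - u - 12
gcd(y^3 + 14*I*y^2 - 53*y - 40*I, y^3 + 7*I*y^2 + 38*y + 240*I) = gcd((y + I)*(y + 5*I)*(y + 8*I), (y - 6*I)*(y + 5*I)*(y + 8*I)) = y^2 + 13*I*y - 40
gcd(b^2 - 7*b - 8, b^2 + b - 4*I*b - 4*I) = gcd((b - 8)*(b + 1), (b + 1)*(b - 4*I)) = b + 1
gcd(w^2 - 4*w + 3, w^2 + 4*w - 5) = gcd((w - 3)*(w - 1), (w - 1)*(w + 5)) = w - 1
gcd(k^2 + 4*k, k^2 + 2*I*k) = k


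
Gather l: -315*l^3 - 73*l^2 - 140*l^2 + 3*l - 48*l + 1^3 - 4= -315*l^3 - 213*l^2 - 45*l - 3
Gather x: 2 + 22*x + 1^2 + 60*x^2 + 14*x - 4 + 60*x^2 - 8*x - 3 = 120*x^2 + 28*x - 4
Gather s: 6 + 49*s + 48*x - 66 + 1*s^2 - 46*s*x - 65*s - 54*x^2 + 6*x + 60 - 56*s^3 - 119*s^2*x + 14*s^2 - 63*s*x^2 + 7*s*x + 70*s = -56*s^3 + s^2*(15 - 119*x) + s*(-63*x^2 - 39*x + 54) - 54*x^2 + 54*x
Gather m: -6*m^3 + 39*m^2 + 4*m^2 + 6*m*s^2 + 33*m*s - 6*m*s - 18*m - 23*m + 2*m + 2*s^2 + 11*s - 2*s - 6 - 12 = -6*m^3 + 43*m^2 + m*(6*s^2 + 27*s - 39) + 2*s^2 + 9*s - 18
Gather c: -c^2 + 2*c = -c^2 + 2*c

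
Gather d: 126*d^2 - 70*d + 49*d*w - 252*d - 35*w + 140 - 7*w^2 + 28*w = 126*d^2 + d*(49*w - 322) - 7*w^2 - 7*w + 140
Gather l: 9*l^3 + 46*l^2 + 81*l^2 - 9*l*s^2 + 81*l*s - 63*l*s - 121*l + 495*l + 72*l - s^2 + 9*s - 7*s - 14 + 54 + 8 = 9*l^3 + 127*l^2 + l*(-9*s^2 + 18*s + 446) - s^2 + 2*s + 48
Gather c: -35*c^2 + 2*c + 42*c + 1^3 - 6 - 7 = -35*c^2 + 44*c - 12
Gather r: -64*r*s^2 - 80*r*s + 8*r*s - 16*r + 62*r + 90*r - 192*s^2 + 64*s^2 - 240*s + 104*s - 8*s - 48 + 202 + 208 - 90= r*(-64*s^2 - 72*s + 136) - 128*s^2 - 144*s + 272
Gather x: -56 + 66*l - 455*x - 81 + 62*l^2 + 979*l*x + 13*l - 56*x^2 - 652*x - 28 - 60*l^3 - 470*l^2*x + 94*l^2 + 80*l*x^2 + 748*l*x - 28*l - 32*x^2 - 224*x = -60*l^3 + 156*l^2 + 51*l + x^2*(80*l - 88) + x*(-470*l^2 + 1727*l - 1331) - 165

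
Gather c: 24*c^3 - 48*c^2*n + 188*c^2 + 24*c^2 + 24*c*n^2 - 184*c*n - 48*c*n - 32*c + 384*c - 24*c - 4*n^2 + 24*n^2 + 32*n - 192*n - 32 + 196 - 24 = 24*c^3 + c^2*(212 - 48*n) + c*(24*n^2 - 232*n + 328) + 20*n^2 - 160*n + 140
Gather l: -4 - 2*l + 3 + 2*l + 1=0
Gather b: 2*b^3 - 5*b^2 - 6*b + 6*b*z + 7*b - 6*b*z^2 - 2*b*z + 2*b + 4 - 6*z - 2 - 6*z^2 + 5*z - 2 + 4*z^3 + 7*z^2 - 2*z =2*b^3 - 5*b^2 + b*(-6*z^2 + 4*z + 3) + 4*z^3 + z^2 - 3*z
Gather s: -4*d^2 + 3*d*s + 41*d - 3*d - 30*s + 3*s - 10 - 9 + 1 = -4*d^2 + 38*d + s*(3*d - 27) - 18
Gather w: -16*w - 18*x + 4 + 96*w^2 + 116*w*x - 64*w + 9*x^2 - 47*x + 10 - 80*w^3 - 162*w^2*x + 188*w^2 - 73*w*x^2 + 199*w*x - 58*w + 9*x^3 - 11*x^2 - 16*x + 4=-80*w^3 + w^2*(284 - 162*x) + w*(-73*x^2 + 315*x - 138) + 9*x^3 - 2*x^2 - 81*x + 18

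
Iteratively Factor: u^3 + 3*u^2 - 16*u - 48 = (u + 3)*(u^2 - 16) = (u - 4)*(u + 3)*(u + 4)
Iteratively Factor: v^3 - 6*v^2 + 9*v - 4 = (v - 4)*(v^2 - 2*v + 1) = (v - 4)*(v - 1)*(v - 1)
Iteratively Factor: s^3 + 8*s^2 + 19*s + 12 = (s + 4)*(s^2 + 4*s + 3) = (s + 1)*(s + 4)*(s + 3)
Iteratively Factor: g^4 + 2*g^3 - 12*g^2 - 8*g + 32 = (g + 2)*(g^3 - 12*g + 16) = (g - 2)*(g + 2)*(g^2 + 2*g - 8) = (g - 2)^2*(g + 2)*(g + 4)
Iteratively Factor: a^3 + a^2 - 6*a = (a)*(a^2 + a - 6) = a*(a - 2)*(a + 3)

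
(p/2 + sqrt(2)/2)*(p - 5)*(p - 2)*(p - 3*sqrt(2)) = p^4/2 - 7*p^3/2 - sqrt(2)*p^3 + 2*p^2 + 7*sqrt(2)*p^2 - 10*sqrt(2)*p + 21*p - 30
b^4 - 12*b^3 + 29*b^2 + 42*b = b*(b - 7)*(b - 6)*(b + 1)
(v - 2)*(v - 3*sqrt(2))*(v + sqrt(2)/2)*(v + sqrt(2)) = v^4 - 3*sqrt(2)*v^3/2 - 2*v^3 - 8*v^2 + 3*sqrt(2)*v^2 - 3*sqrt(2)*v + 16*v + 6*sqrt(2)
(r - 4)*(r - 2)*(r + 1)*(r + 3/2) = r^4 - 7*r^3/2 - 11*r^2/2 + 11*r + 12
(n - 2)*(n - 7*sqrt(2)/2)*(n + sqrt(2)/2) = n^3 - 3*sqrt(2)*n^2 - 2*n^2 - 7*n/2 + 6*sqrt(2)*n + 7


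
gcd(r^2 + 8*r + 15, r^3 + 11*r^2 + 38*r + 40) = r + 5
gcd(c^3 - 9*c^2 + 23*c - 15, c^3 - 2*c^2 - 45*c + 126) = c - 3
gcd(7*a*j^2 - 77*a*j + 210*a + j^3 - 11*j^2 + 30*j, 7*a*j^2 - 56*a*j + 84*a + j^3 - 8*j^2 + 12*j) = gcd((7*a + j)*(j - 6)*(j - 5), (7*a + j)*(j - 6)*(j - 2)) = 7*a*j - 42*a + j^2 - 6*j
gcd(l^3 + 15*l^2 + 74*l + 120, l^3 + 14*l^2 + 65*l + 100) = l^2 + 9*l + 20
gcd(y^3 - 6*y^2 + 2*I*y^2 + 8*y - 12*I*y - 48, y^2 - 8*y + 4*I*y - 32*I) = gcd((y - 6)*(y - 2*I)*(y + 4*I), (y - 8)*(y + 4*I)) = y + 4*I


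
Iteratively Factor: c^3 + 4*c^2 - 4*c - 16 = (c + 2)*(c^2 + 2*c - 8) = (c + 2)*(c + 4)*(c - 2)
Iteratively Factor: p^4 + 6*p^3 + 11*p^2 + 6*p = (p + 1)*(p^3 + 5*p^2 + 6*p) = (p + 1)*(p + 3)*(p^2 + 2*p) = p*(p + 1)*(p + 3)*(p + 2)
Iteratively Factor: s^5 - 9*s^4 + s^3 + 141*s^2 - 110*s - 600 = (s - 5)*(s^4 - 4*s^3 - 19*s^2 + 46*s + 120) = (s - 5)*(s + 2)*(s^3 - 6*s^2 - 7*s + 60) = (s - 5)*(s - 4)*(s + 2)*(s^2 - 2*s - 15) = (s - 5)*(s - 4)*(s + 2)*(s + 3)*(s - 5)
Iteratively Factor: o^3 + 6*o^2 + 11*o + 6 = (o + 1)*(o^2 + 5*o + 6) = (o + 1)*(o + 2)*(o + 3)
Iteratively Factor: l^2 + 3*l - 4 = (l - 1)*(l + 4)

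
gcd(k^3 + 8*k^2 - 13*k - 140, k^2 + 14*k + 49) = k + 7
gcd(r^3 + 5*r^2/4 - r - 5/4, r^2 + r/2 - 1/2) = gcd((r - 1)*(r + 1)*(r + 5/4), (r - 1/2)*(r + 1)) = r + 1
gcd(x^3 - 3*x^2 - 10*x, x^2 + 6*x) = x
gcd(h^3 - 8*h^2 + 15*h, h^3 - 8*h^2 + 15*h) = h^3 - 8*h^2 + 15*h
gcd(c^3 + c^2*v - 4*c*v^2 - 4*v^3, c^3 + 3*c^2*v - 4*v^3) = c + 2*v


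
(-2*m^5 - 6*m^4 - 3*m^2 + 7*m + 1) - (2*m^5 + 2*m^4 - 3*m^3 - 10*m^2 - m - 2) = -4*m^5 - 8*m^4 + 3*m^3 + 7*m^2 + 8*m + 3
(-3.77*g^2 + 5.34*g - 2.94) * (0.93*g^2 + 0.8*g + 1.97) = -3.5061*g^4 + 1.9502*g^3 - 5.8891*g^2 + 8.1678*g - 5.7918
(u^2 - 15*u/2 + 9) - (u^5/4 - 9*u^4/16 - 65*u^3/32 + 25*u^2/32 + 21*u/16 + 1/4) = -u^5/4 + 9*u^4/16 + 65*u^3/32 + 7*u^2/32 - 141*u/16 + 35/4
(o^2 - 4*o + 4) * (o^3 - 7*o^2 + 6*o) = o^5 - 11*o^4 + 38*o^3 - 52*o^2 + 24*o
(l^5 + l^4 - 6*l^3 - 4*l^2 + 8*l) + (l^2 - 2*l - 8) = l^5 + l^4 - 6*l^3 - 3*l^2 + 6*l - 8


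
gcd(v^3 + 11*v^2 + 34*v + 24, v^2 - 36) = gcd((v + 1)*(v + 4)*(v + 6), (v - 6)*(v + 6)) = v + 6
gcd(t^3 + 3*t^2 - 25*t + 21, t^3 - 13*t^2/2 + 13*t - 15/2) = t^2 - 4*t + 3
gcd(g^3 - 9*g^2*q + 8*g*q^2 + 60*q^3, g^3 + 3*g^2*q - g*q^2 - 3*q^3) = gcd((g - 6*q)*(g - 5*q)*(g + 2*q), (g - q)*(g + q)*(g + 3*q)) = 1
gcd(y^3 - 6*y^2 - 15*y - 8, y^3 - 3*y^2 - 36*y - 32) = y^2 - 7*y - 8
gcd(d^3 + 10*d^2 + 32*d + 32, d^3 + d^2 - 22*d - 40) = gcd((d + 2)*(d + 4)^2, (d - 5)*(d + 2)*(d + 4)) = d^2 + 6*d + 8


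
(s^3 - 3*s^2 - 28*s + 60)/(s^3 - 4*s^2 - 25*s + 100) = (s^2 - 8*s + 12)/(s^2 - 9*s + 20)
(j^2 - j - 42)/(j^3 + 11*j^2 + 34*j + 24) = (j - 7)/(j^2 + 5*j + 4)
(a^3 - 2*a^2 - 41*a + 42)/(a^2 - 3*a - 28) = (a^2 + 5*a - 6)/(a + 4)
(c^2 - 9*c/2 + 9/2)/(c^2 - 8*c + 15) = (c - 3/2)/(c - 5)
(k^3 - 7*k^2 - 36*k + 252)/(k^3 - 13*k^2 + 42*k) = (k + 6)/k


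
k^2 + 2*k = k*(k + 2)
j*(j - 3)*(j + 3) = j^3 - 9*j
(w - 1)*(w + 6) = w^2 + 5*w - 6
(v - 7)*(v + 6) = v^2 - v - 42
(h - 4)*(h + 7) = h^2 + 3*h - 28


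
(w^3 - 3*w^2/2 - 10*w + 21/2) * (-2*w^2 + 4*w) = -2*w^5 + 7*w^4 + 14*w^3 - 61*w^2 + 42*w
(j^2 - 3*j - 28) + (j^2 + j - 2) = 2*j^2 - 2*j - 30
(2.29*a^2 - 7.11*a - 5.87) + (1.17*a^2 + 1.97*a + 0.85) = 3.46*a^2 - 5.14*a - 5.02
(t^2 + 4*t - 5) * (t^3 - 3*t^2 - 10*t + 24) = t^5 + t^4 - 27*t^3 - t^2 + 146*t - 120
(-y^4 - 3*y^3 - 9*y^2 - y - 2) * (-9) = 9*y^4 + 27*y^3 + 81*y^2 + 9*y + 18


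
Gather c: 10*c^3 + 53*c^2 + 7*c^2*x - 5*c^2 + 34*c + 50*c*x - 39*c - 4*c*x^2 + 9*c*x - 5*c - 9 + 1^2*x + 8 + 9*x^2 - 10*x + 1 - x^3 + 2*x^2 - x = 10*c^3 + c^2*(7*x + 48) + c*(-4*x^2 + 59*x - 10) - x^3 + 11*x^2 - 10*x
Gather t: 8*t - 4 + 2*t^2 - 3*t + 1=2*t^2 + 5*t - 3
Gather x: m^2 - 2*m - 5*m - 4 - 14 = m^2 - 7*m - 18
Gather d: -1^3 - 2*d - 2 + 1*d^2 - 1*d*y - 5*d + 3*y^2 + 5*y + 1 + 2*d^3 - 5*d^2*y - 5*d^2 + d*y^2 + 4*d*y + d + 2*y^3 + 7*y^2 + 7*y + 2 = 2*d^3 + d^2*(-5*y - 4) + d*(y^2 + 3*y - 6) + 2*y^3 + 10*y^2 + 12*y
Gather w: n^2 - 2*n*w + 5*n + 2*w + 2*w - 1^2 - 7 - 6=n^2 + 5*n + w*(4 - 2*n) - 14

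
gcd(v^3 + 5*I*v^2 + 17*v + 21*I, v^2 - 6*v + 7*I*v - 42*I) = v + 7*I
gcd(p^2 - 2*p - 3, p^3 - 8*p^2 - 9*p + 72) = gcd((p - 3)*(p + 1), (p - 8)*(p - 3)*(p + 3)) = p - 3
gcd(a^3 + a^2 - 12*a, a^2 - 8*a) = a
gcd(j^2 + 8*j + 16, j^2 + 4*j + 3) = 1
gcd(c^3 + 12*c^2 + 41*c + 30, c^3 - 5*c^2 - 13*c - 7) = c + 1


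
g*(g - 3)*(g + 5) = g^3 + 2*g^2 - 15*g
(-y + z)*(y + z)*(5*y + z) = -5*y^3 - y^2*z + 5*y*z^2 + z^3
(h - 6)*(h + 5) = h^2 - h - 30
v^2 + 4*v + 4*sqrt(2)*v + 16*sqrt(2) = (v + 4)*(v + 4*sqrt(2))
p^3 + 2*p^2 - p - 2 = (p - 1)*(p + 1)*(p + 2)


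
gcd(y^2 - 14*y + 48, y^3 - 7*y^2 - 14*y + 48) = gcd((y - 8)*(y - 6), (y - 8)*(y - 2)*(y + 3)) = y - 8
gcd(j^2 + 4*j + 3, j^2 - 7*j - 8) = j + 1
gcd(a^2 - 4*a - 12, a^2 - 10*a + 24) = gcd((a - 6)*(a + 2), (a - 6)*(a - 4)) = a - 6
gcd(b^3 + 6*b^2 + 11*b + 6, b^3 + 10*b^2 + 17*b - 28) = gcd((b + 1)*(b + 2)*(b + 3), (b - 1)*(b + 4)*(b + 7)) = 1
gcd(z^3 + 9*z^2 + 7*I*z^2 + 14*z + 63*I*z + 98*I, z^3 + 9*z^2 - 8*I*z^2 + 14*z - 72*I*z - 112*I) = z^2 + 9*z + 14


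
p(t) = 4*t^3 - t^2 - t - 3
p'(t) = 12*t^2 - 2*t - 1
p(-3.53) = -187.88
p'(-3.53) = 155.59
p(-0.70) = -4.16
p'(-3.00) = 113.00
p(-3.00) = -117.00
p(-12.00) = -7047.00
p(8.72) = 2564.46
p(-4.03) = -277.01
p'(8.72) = 894.02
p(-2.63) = -80.05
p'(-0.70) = 6.28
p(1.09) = -0.10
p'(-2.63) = 87.26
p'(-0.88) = 10.05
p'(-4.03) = 201.95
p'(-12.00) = 1751.00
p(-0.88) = -5.62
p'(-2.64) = 87.92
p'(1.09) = 11.08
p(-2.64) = -80.93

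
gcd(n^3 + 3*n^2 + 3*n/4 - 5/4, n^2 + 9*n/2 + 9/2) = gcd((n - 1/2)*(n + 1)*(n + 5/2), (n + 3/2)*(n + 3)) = 1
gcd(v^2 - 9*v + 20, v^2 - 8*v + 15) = v - 5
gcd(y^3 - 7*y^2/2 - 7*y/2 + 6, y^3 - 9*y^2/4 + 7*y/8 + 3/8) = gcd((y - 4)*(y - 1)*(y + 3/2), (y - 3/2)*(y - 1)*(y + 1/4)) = y - 1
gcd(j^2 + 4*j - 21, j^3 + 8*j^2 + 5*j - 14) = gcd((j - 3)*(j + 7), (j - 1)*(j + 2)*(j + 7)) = j + 7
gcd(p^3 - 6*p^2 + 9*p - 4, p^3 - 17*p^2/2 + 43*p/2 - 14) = p^2 - 5*p + 4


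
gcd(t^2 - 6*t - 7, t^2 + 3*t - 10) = 1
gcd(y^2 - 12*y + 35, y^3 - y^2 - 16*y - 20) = y - 5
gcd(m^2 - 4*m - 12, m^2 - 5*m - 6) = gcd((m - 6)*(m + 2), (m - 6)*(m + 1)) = m - 6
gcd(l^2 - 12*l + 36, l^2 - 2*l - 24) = l - 6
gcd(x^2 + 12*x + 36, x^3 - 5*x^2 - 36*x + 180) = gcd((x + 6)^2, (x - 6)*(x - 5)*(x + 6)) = x + 6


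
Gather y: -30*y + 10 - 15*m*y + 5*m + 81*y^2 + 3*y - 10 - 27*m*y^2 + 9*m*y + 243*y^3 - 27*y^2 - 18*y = 5*m + 243*y^3 + y^2*(54 - 27*m) + y*(-6*m - 45)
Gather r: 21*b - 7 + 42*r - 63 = 21*b + 42*r - 70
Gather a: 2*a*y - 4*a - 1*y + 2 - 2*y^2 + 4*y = a*(2*y - 4) - 2*y^2 + 3*y + 2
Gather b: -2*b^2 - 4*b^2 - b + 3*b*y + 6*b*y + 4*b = -6*b^2 + b*(9*y + 3)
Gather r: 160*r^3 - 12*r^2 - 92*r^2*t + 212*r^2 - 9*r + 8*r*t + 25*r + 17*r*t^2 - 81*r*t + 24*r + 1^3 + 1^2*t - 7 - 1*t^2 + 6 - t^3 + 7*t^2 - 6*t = 160*r^3 + r^2*(200 - 92*t) + r*(17*t^2 - 73*t + 40) - t^3 + 6*t^2 - 5*t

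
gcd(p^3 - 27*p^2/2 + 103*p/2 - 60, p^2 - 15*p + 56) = p - 8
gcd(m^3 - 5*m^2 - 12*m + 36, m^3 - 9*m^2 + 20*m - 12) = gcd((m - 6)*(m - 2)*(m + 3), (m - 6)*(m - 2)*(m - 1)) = m^2 - 8*m + 12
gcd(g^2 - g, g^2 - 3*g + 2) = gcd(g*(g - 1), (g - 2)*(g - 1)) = g - 1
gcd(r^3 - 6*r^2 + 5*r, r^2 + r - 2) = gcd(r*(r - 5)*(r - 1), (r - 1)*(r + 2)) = r - 1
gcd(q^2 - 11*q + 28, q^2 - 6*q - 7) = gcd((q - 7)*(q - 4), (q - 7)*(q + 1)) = q - 7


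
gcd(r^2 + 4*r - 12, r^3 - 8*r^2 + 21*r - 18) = r - 2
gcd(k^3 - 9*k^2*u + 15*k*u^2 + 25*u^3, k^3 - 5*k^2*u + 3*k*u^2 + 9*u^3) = k + u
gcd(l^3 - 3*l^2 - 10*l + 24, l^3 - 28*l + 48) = l^2 - 6*l + 8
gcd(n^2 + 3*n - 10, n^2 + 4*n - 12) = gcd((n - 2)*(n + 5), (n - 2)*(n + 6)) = n - 2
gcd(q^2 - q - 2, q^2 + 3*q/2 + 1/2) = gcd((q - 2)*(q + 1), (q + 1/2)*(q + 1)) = q + 1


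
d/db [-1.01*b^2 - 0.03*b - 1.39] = -2.02*b - 0.03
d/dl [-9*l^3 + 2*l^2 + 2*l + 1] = -27*l^2 + 4*l + 2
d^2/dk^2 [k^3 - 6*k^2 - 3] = 6*k - 12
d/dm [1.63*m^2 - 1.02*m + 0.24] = 3.26*m - 1.02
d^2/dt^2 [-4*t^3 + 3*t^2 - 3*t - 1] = 6 - 24*t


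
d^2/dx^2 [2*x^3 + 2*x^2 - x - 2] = 12*x + 4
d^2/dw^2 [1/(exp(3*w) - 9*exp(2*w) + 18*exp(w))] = 9*((-exp(2*w) + 4*exp(w) - 2)*(exp(2*w) - 9*exp(w) + 18) + 2*(exp(2*w) - 6*exp(w) + 6)^2)*exp(-w)/(exp(2*w) - 9*exp(w) + 18)^3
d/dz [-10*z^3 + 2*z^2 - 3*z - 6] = -30*z^2 + 4*z - 3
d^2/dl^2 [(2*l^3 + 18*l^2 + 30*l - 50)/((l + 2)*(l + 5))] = -36/(l^3 + 6*l^2 + 12*l + 8)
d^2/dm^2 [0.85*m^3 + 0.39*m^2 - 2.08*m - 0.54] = 5.1*m + 0.78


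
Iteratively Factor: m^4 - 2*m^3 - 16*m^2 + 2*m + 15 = (m + 3)*(m^3 - 5*m^2 - m + 5) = (m - 1)*(m + 3)*(m^2 - 4*m - 5) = (m - 5)*(m - 1)*(m + 3)*(m + 1)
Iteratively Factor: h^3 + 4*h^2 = (h)*(h^2 + 4*h) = h^2*(h + 4)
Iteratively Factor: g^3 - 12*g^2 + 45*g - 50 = (g - 2)*(g^2 - 10*g + 25) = (g - 5)*(g - 2)*(g - 5)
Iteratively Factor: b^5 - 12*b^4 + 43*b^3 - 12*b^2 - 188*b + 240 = (b + 2)*(b^4 - 14*b^3 + 71*b^2 - 154*b + 120) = (b - 4)*(b + 2)*(b^3 - 10*b^2 + 31*b - 30) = (b - 4)*(b - 3)*(b + 2)*(b^2 - 7*b + 10) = (b - 4)*(b - 3)*(b - 2)*(b + 2)*(b - 5)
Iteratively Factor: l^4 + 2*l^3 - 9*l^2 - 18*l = (l)*(l^3 + 2*l^2 - 9*l - 18) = l*(l + 2)*(l^2 - 9) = l*(l + 2)*(l + 3)*(l - 3)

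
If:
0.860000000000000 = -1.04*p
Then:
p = -0.83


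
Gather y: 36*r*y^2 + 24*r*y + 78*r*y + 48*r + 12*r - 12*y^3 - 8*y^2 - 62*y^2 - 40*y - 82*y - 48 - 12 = 60*r - 12*y^3 + y^2*(36*r - 70) + y*(102*r - 122) - 60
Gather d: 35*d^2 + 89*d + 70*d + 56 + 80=35*d^2 + 159*d + 136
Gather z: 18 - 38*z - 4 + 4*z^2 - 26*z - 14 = 4*z^2 - 64*z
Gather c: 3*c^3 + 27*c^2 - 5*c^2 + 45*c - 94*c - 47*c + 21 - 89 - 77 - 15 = 3*c^3 + 22*c^2 - 96*c - 160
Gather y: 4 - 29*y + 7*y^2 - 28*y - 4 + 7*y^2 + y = 14*y^2 - 56*y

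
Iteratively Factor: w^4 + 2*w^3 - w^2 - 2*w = (w - 1)*(w^3 + 3*w^2 + 2*w) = (w - 1)*(w + 1)*(w^2 + 2*w) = w*(w - 1)*(w + 1)*(w + 2)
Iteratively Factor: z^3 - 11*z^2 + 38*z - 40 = (z - 2)*(z^2 - 9*z + 20) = (z - 5)*(z - 2)*(z - 4)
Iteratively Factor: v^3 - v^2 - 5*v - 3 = (v + 1)*(v^2 - 2*v - 3) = (v + 1)^2*(v - 3)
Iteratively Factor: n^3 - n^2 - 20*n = (n + 4)*(n^2 - 5*n) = n*(n + 4)*(n - 5)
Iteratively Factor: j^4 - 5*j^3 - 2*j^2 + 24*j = (j + 2)*(j^3 - 7*j^2 + 12*j) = (j - 3)*(j + 2)*(j^2 - 4*j) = j*(j - 3)*(j + 2)*(j - 4)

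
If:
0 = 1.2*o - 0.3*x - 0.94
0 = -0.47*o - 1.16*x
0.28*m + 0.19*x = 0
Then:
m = 0.20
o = 0.71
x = -0.29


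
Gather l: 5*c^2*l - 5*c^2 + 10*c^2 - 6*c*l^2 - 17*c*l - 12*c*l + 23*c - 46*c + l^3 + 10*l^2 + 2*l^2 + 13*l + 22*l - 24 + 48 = 5*c^2 - 23*c + l^3 + l^2*(12 - 6*c) + l*(5*c^2 - 29*c + 35) + 24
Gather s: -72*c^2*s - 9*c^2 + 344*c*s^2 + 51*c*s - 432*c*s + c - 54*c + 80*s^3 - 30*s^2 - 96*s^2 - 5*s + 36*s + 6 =-9*c^2 - 53*c + 80*s^3 + s^2*(344*c - 126) + s*(-72*c^2 - 381*c + 31) + 6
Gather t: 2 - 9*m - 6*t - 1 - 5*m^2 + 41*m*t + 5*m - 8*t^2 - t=-5*m^2 - 4*m - 8*t^2 + t*(41*m - 7) + 1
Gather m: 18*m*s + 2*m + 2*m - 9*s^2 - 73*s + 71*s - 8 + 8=m*(18*s + 4) - 9*s^2 - 2*s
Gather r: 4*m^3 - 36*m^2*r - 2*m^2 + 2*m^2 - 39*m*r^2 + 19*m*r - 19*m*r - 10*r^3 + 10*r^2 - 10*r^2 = 4*m^3 - 36*m^2*r - 39*m*r^2 - 10*r^3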